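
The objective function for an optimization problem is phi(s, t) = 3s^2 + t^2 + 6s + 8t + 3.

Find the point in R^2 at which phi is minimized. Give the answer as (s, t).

(-1, -4)

phi(s,t) separates as P(s) + Q(t) + 3, so its minimum is min P + min Q + 3.
P'(s) = 6s + 6 vanishes at s ∈ {-1}; Q'(t) = 2(t + 4) vanishes at t ∈ {-4}.
Local minima of P (where P''>0): P(-1)=-3. Local minima of Q: Q(-4)=-16.
So the global minimum of phi is P(-1) + Q(-4) + 3 = -3 − 16 + 3 = -16, attained at (-1, -4).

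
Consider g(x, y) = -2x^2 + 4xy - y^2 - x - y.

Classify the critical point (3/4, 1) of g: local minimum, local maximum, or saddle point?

The Hessian of g is constant: H = [[-4, 4], [4, -2]].
det(H) = (-4)·(-2) − 4² = -8.
Since det(H) < 0, H is indefinite and the critical point is a saddle point.

saddle point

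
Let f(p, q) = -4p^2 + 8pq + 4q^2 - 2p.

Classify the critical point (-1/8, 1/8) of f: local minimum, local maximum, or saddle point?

The Hessian of f is constant: H = [[-8, 8], [8, 8]].
det(H) = (-8)·8 − 8² = -128.
Since det(H) < 0, H is indefinite and the critical point is a saddle point.

saddle point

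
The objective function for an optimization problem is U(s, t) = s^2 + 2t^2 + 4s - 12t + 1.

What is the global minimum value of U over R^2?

-21

U(s,t) separates as P(s) + Q(t) + 1, so its minimum is min P + min Q + 1.
P'(s) = 2s + 4 vanishes at s ∈ {-2}; Q'(t) = 4(t - 3) vanishes at t ∈ {3}.
Local minima of P (where P''>0): P(-2)=-4. Local minima of Q: Q(3)=-18.
So the global minimum of U is P(-2) + Q(3) + 1 = -4 − 18 + 1 = -21, attained at (-2, 3).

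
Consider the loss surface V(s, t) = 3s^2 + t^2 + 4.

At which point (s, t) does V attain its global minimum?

(0, 0)

V(s,t) separates as P(s) + Q(t) + 4, so its minimum is min P + min Q + 4.
P'(s) = 6s vanishes at s ∈ {0}; Q'(t) = 2t vanishes at t ∈ {0}.
Local minima of P (where P''>0): P(0)=0. Local minima of Q: Q(0)=0.
So the global minimum of V is P(0) + Q(0) + 4 = 0 + 0 + 4 = 4, attained at (0, 0).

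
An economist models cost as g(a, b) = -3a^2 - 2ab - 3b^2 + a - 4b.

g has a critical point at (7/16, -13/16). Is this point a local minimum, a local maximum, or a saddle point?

local maximum

The Hessian of g is constant: H = [[-6, -2], [-2, -6]].
det(H) = (-6)·(-6) − (-2)² = 32.
det(H) > 0 and tr(H) = -12 < 0, so H is negative definite and the point is a local maximum.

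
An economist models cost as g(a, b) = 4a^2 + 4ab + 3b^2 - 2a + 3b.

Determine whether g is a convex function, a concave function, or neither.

convex

g is quadratic, so its Hessian is the constant matrix H = [[8, 4], [4, 6]].
det(H) = 32, tr(H) = 14.
det(H) > 0 and tr(H) > 0, so H is positive definite everywhere: convex.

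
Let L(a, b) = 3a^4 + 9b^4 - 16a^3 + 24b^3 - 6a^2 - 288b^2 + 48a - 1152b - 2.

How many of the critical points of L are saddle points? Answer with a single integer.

L separates as a function of a plus a function of b, so ∇L=0 decouples.
∂L/∂a = 12(a - 4)(a - 1)(a + 1) = 0 at a ∈ {-1, 1, 4}; ∂L/∂b = 36(b - 4)(b + 2)(b + 4) = 0 at b ∈ {-4, -2, 4}.
The Hessian is diagonal: diag(L_aa, L_bb). Second derivatives: L_aa(-1)=120, L_aa(1)=-72, L_aa(4)=180; L_bb(-4)=576, L_bb(-2)=-432, L_bb(4)=1728.
Saddle points occur where the two diagonal entries have opposite signs: (-1, -2), (1, -4), (1, 4), (4, -2). Count: 4.

4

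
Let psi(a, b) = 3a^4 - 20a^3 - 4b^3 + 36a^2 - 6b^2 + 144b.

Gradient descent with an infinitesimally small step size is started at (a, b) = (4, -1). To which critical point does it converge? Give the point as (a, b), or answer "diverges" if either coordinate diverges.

(3, -4)

psi is separable, so gradient descent decouples: a follows -∂psi/∂a, b follows -∂psi/∂b.
∂psi/∂a = 12a(a - 3)(a - 2); at a=4 this is 96, so a decreases.
∂psi/∂b = -12(b - 3)(b + 4); at b=-1 this is 144, so b decreases.
a converges to its nearest critical value 3 (a local min of the a-part); b converges to -4. The iterate converges to (3, -4).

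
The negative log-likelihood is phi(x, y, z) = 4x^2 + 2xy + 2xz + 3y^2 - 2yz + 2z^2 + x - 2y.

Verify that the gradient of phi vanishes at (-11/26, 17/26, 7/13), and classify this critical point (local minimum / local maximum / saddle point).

∇phi = (8x + 2y + 2z + 1, 2x + 6y - 2z - 2, 2x - 2y + 4z); substituting (-11/26, 17/26, 7/13) gives ∇phi = (0, 0, 0), so (-11/26, 17/26, 7/13) is indeed a critical point.
The Hessian is constant: H = [[8, 2, 2], [2, 6, -2], [2, -2, 4]].
Leading principal minors: Δ₁ = 8, Δ₂ = 44, Δ₃ = 104.
All leading minors are positive, so H is positive definite: a local minimum.

local minimum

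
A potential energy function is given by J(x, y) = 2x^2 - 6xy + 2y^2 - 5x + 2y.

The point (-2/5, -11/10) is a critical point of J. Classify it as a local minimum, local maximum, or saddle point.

saddle point

The Hessian of J is constant: H = [[4, -6], [-6, 4]].
det(H) = 4·4 − (-6)² = -20.
Since det(H) < 0, H is indefinite and the critical point is a saddle point.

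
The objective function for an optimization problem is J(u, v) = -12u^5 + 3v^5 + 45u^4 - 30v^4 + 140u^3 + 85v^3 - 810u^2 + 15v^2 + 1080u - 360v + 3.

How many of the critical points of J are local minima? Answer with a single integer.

4

J separates as a function of u plus a function of v, so ∇J=0 decouples.
∂J/∂u = -60(u - 3)(u - 2)(u - 1)(u + 3) = 0 at u ∈ {-3, 1, 2, 3}; ∂J/∂v = 15(v - 4)(v - 3)(v - 2)(v + 1) = 0 at v ∈ {-1, 2, 3, 4}.
The Hessian is diagonal: diag(J_uu, J_vv). Second derivatives: J_uu(-3)=7200, J_uu(1)=-480, J_uu(2)=300, J_uu(3)=-720; J_vv(-1)=-900, J_vv(2)=90, J_vv(3)=-60, J_vv(4)=150.
Local minima occur where both diagonal entries positive: (-3, 2), (-3, 4), (2, 2), (2, 4). Count: 4.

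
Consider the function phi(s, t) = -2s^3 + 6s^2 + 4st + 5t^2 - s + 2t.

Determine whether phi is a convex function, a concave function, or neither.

The term -2s^3 is cubic, so the Hessian is not constant.
∂²phi/∂s² = -12s + 12, which takes both signs as s varies (negative for sufficiently large s). A diagonal entry of the Hessian changing sign means the Hessian is neither positive- nor negative-semidefinite on all of R^2.

neither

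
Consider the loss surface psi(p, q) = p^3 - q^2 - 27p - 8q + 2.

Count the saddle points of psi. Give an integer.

psi separates as a function of p plus a function of q, so ∇psi=0 decouples.
∂psi/∂p = 3(p - 3)(p + 3) = 0 at p ∈ {-3, 3}; ∂psi/∂q = -2(q + 4) = 0 at q ∈ {-4}.
The Hessian is diagonal: diag(psi_pp, psi_qq). Second derivatives: psi_pp(-3)=-18, psi_pp(3)=18; psi_qq(-4)=-2.
Saddle points occur where the two diagonal entries have opposite signs: (3, -4). Count: 1.

1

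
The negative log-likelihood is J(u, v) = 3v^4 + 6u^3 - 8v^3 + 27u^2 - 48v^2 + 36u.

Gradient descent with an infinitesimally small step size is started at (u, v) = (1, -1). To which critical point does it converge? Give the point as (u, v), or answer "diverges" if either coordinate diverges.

(-1, -2)

J is separable, so gradient descent decouples: u follows -∂J/∂u, v follows -∂J/∂v.
∂J/∂u = 18(u + 1)(u + 2); at u=1 this is 108, so u decreases.
∂J/∂v = 12v(v - 4)(v + 2); at v=-1 this is 60, so v decreases.
u converges to its nearest critical value -1 (a local min of the u-part); v converges to -2. The iterate converges to (-1, -2).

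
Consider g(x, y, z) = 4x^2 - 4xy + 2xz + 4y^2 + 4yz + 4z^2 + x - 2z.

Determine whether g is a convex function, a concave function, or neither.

convex

g is quadratic, so its Hessian is the constant matrix H = [[8, -4, 2], [-4, 8, 4], [2, 4, 8]].
Leading principal minors: 8, 48, 160.
All positive ⇒ H ≻ 0 ⇒ convex.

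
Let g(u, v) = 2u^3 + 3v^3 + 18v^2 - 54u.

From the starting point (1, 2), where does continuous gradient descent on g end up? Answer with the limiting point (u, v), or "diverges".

g is separable, so gradient descent decouples: u follows -∂g/∂u, v follows -∂g/∂v.
∂g/∂u = 6(u - 3)(u + 3); at u=1 this is -48, so u increases.
∂g/∂v = 9v(v + 4); at v=2 this is 108, so v decreases.
u converges to its nearest critical value 3 (a local min of the u-part); v converges to 0. The iterate converges to (3, 0).

(3, 0)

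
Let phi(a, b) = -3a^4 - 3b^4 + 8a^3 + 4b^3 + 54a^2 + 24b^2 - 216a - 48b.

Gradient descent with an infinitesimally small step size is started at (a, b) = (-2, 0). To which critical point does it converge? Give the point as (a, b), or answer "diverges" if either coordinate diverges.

phi is separable, so gradient descent decouples: a follows -∂phi/∂a, b follows -∂phi/∂b.
∂phi/∂a = -12(a - 3)(a - 2)(a + 3); at a=-2 this is -240, so a increases.
∂phi/∂b = -12(b - 2)(b - 1)(b + 2); at b=0 this is -48, so b increases.
a converges to its nearest critical value 2 (a local min of the a-part); b converges to 1. The iterate converges to (2, 1).

(2, 1)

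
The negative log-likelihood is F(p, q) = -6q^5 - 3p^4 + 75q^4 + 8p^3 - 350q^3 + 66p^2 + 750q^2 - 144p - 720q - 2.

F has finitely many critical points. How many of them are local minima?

F separates as a function of p plus a function of q, so ∇F=0 decouples.
∂F/∂p = -12(p - 4)(p - 1)(p + 3) = 0 at p ∈ {-3, 1, 4}; ∂F/∂q = -30(q - 4)(q - 3)(q - 2)(q - 1) = 0 at q ∈ {1, 2, 3, 4}.
The Hessian is diagonal: diag(F_pp, F_qq). Second derivatives: F_pp(-3)=-336, F_pp(1)=144, F_pp(4)=-252; F_qq(1)=180, F_qq(2)=-60, F_qq(3)=60, F_qq(4)=-180.
Local minima occur where both diagonal entries positive: (1, 1), (1, 3). Count: 2.

2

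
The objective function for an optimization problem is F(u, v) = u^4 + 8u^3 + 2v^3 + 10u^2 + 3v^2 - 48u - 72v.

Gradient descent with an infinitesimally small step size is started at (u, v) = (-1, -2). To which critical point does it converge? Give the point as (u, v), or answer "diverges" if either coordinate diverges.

(1, 3)

F is separable, so gradient descent decouples: u follows -∂F/∂u, v follows -∂F/∂v.
∂F/∂u = 4(u - 1)(u + 3)(u + 4); at u=-1 this is -48, so u increases.
∂F/∂v = 6(v - 3)(v + 4); at v=-2 this is -60, so v increases.
u converges to its nearest critical value 1 (a local min of the u-part); v converges to 3. The iterate converges to (1, 3).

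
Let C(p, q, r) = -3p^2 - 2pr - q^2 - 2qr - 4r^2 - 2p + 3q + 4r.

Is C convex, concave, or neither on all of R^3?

concave

C is quadratic, so its Hessian is the constant matrix H = [[-6, 0, -2], [0, -2, -2], [-2, -2, -8]].
Leading principal minors: -6, 12, -64.
Signs alternate −, +, − ⇒ H ≺ 0 ⇒ concave.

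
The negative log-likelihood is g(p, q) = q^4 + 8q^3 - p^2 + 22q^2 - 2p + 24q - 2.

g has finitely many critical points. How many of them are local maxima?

1

g separates as a function of p plus a function of q, so ∇g=0 decouples.
∂g/∂p = -2(p + 1) = 0 at p ∈ {-1}; ∂g/∂q = 4(q + 1)(q + 2)(q + 3) = 0 at q ∈ {-3, -2, -1}.
The Hessian is diagonal: diag(g_pp, g_qq). Second derivatives: g_pp(-1)=-2; g_qq(-3)=8, g_qq(-2)=-4, g_qq(-1)=8.
Local maxima occur where both diagonal entries negative: (-1, -2). Count: 1.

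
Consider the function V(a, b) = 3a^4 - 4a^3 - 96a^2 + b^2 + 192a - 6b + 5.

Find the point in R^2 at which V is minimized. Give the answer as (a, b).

(-4, 3)

V(a,b) separates as P(a) + Q(b) + 5, so its minimum is min P + min Q + 5.
P'(a) = 12(a - 4)(a - 1)(a + 4) vanishes at a ∈ {-4, 1, 4}; Q'(b) = 2b - 6 vanishes at b ∈ {3}.
Local minima of P (where P''>0): P(-4)=-1280, P(4)=-256. Local minima of Q: Q(3)=-9.
So the global minimum of V is P(-4) + Q(3) + 5 = -1280 − 9 + 5 = -1284, attained at (-4, 3).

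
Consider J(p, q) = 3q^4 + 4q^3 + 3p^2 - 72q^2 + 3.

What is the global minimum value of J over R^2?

-637

J(p,q) separates as A(p) + B(q) + 3, so its minimum is min A + min B + 3.
A'(p) = 6p vanishes at p ∈ {0}; B'(q) = 12q(q - 3)(q + 4) vanishes at q ∈ {-4, 0, 3}.
Local minima of A (where A''>0): A(0)=0. Local minima of B: B(-4)=-640, B(3)=-297.
So the global minimum of J is A(0) + B(-4) + 3 = 0 − 640 + 3 = -637, attained at (0, -4).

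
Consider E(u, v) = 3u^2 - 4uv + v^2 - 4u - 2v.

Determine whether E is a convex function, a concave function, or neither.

neither

E is quadratic, so its Hessian is the constant matrix H = [[6, -4], [-4, 2]].
det(H) = -4, tr(H) = 8.
det(H) < 0, so H is indefinite: neither convex nor concave.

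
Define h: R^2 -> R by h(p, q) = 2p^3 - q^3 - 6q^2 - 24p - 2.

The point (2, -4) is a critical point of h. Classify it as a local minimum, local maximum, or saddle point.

local minimum

The mixed partial ∂²h/∂p∂q is 0, so the Hessian at any point is diag(h_pp, h_qq) = diag(12p, -6(q + 2)).
At (2, -4): H = diag(24, 12).
Both eigenvalues are positive, so H is positive definite: a local minimum.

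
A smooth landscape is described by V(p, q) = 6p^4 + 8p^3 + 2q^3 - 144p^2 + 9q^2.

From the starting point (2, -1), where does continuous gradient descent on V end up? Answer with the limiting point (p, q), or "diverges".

(3, 0)

V is separable, so gradient descent decouples: p follows -∂V/∂p, q follows -∂V/∂q.
∂V/∂p = 24p(p - 3)(p + 4); at p=2 this is -288, so p increases.
∂V/∂q = 6q(q + 3); at q=-1 this is -12, so q increases.
p converges to its nearest critical value 3 (a local min of the p-part); q converges to 0. The iterate converges to (3, 0).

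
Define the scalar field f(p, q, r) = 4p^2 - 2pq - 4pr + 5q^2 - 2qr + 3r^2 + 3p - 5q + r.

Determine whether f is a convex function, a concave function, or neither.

convex

f is quadratic, so its Hessian is the constant matrix H = [[8, -2, -4], [-2, 10, -2], [-4, -2, 6]].
Leading principal minors: 8, 76, 232.
All positive ⇒ H ≻ 0 ⇒ convex.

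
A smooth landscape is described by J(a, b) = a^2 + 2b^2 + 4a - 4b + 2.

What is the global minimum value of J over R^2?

J(a,b) separates as P(a) + Q(b) + 2, so its minimum is min P + min Q + 2.
P'(a) = 2a + 4 vanishes at a ∈ {-2}; Q'(b) = 4b - 4 vanishes at b ∈ {1}.
Local minima of P (where P''>0): P(-2)=-4. Local minima of Q: Q(1)=-2.
So the global minimum of J is P(-2) + Q(1) + 2 = -4 − 2 + 2 = -4, attained at (-2, 1).

-4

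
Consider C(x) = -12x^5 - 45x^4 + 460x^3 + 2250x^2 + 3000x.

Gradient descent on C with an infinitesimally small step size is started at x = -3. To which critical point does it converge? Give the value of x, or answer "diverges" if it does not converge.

C'(x) = -60(x - 5)(x + 1)(x + 2)(x + 5), so C'(-3) = 1920.
Gradient descent moves in the -C' direction, i.e. x is decreasing.
The nearest critical point in that direction is x = -5, where C'' = 7200 > 0 (a local minimum). The iterate converges there.

-5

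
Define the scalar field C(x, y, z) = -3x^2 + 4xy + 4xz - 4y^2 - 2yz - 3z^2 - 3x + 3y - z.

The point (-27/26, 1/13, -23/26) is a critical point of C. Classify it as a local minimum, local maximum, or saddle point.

The Hessian is constant: H = [[-6, 4, 4], [4, -8, -2], [4, -2, -6]].
Leading principal minors: Δ₁ = -6, Δ₂ = 32, Δ₃ = -104.
The minors alternate sign starting negative (−, +, −), so H is negative definite: a local maximum.

local maximum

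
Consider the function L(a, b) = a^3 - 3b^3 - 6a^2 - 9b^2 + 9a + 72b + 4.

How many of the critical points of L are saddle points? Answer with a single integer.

L separates as a function of a plus a function of b, so ∇L=0 decouples.
∂L/∂a = 3(a - 3)(a - 1) = 0 at a ∈ {1, 3}; ∂L/∂b = -9(b - 2)(b + 4) = 0 at b ∈ {-4, 2}.
The Hessian is diagonal: diag(L_aa, L_bb). Second derivatives: L_aa(1)=-6, L_aa(3)=6; L_bb(-4)=54, L_bb(2)=-54.
Saddle points occur where the two diagonal entries have opposite signs: (1, -4), (3, 2). Count: 2.

2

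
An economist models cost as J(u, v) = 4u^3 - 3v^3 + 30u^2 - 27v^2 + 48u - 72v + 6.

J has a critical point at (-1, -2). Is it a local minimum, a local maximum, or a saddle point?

The mixed partial ∂²J/∂u∂v is 0, so the Hessian at any point is diag(J_uu, J_vv) = diag(12(2u + 5), -18(v + 3)).
At (-1, -2): H = diag(36, -18).
The eigenvalues have opposite signs, so H is indefinite: a saddle point.

saddle point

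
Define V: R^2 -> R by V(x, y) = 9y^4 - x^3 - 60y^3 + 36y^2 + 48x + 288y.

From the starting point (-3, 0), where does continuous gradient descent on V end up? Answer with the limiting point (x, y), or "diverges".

V is separable, so gradient descent decouples: x follows -∂V/∂x, y follows -∂V/∂y.
∂V/∂x = -3(x - 4)(x + 4); at x=-3 this is 21, so x decreases.
∂V/∂y = 36(y - 4)(y - 2)(y + 1); at y=0 this is 288, so y decreases.
x converges to its nearest critical value -4 (a local min of the x-part); y converges to -1. The iterate converges to (-4, -1).

(-4, -1)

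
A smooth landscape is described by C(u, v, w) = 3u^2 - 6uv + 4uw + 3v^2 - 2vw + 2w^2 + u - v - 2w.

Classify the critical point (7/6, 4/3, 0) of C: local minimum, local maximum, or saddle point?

saddle point

The Hessian is constant: H = [[6, -6, 4], [-6, 6, -2], [4, -2, 4]].
Leading principal minors: Δ₁ = 6, Δ₂ = 0, Δ₃ = -24.
The minors fit neither the all-positive nor the alternating-sign pattern, so H is indefinite: a saddle point.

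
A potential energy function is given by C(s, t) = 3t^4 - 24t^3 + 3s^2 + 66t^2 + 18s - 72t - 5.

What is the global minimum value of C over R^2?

C(s,t) separates as P(s) + Q(t) − 5, so its minimum is min P + min Q − 5.
P'(s) = 6s + 18 vanishes at s ∈ {-3}; Q'(t) = 12(t - 3)(t - 2)(t - 1) vanishes at t ∈ {1, 2, 3}.
Local minima of P (where P''>0): P(-3)=-27. Local minima of Q: Q(1)=-27, Q(3)=-27.
So the global minimum of C is P(-3) + Q(1) − 5 = -27 − 27 − 5 = -59, attained at (-3, 1).

-59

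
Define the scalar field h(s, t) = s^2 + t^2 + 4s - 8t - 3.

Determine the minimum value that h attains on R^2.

-23

h(s,t) separates as P(s) + Q(t) − 3, so its minimum is min P + min Q − 3.
P'(s) = 2s + 4 vanishes at s ∈ {-2}; Q'(t) = 2(t - 4) vanishes at t ∈ {4}.
Local minima of P (where P''>0): P(-2)=-4. Local minima of Q: Q(4)=-16.
So the global minimum of h is P(-2) + Q(4) − 3 = -4 − 16 − 3 = -23, attained at (-2, 4).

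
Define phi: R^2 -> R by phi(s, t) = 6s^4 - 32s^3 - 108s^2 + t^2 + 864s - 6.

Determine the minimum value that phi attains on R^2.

-2220

phi(s,t) separates as P(s) + Q(t) − 6, so its minimum is min P + min Q − 6.
P'(s) = 24(s - 4)(s - 3)(s + 3) vanishes at s ∈ {-3, 3, 4}; Q'(t) = 2t vanishes at t ∈ {0}.
Local minima of P (where P''>0): P(-3)=-2214, P(4)=1216. Local minima of Q: Q(0)=0.
So the global minimum of phi is P(-3) + Q(0) − 6 = -2214 + 0 − 6 = -2220, attained at (-3, 0).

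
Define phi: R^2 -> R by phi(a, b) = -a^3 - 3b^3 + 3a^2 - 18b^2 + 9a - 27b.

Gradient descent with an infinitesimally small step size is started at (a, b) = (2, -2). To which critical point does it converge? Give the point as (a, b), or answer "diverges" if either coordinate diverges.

(-1, -3)

phi is separable, so gradient descent decouples: a follows -∂phi/∂a, b follows -∂phi/∂b.
∂phi/∂a = -3(a - 3)(a + 1); at a=2 this is 9, so a decreases.
∂phi/∂b = -9(b + 1)(b + 3); at b=-2 this is 9, so b decreases.
a converges to its nearest critical value -1 (a local min of the a-part); b converges to -3. The iterate converges to (-1, -3).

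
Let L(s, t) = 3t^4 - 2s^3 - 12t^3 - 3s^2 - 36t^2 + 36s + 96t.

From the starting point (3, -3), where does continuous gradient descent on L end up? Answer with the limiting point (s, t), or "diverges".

diverges

L is separable, so gradient descent decouples: s follows -∂L/∂s, t follows -∂L/∂t.
∂L/∂s = -6(s - 2)(s + 3); at s=3 this is -36, so s increases.
∂L/∂t = 12(t - 4)(t - 1)(t + 2); at t=-3 this is -336, so t increases.
The s-coordinate has no critical point in that direction and runs off to infinity.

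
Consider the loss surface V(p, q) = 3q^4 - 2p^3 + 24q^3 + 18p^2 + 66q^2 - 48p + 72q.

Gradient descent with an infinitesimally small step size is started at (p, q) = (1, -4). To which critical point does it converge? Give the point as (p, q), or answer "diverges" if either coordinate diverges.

V is separable, so gradient descent decouples: p follows -∂V/∂p, q follows -∂V/∂q.
∂V/∂p = -6(p - 4)(p - 2); at p=1 this is -18, so p increases.
∂V/∂q = 12(q + 1)(q + 2)(q + 3); at q=-4 this is -72, so q increases.
p converges to its nearest critical value 2 (a local min of the p-part); q converges to -3. The iterate converges to (2, -3).

(2, -3)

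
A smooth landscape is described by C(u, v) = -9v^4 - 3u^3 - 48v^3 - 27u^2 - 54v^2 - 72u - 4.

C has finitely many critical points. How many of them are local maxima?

C separates as a function of u plus a function of v, so ∇C=0 decouples.
∂C/∂u = -9(u + 2)(u + 4) = 0 at u ∈ {-4, -2}; ∂C/∂v = -36v(v + 1)(v + 3) = 0 at v ∈ {-3, -1, 0}.
The Hessian is diagonal: diag(C_uu, C_vv). Second derivatives: C_uu(-4)=18, C_uu(-2)=-18; C_vv(-3)=-216, C_vv(-1)=72, C_vv(0)=-108.
Local maxima occur where both diagonal entries negative: (-2, -3), (-2, 0). Count: 2.

2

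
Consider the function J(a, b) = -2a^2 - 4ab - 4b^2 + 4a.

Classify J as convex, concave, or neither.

concave

J is quadratic, so its Hessian is the constant matrix H = [[-4, -4], [-4, -8]].
det(H) = 16, tr(H) = -12.
det(H) > 0 and tr(H) < 0, so H is negative definite everywhere: concave.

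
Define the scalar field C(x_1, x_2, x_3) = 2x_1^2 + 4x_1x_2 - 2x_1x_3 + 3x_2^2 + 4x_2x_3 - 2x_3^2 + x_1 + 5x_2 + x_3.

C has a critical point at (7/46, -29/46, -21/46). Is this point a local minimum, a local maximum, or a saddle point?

The Hessian is constant: H = [[4, 4, -2], [4, 6, 4], [-2, 4, -4]].
Leading principal minors: Δ₁ = 4, Δ₂ = 8, Δ₃ = -184.
The minors fit neither the all-positive nor the alternating-sign pattern, so H is indefinite: a saddle point.

saddle point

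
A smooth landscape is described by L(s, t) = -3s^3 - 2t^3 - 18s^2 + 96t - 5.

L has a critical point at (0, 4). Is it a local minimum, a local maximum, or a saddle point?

The mixed partial ∂²L/∂s∂t is 0, so the Hessian at any point is diag(L_ss, L_tt) = diag(-18(s + 2), -12t).
At (0, 4): H = diag(-36, -48).
Both eigenvalues are negative, so H is negative definite: a local maximum.

local maximum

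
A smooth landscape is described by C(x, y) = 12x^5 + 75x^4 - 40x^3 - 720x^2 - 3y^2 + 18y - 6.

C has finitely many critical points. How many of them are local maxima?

2

C separates as a function of x plus a function of y, so ∇C=0 decouples.
∂C/∂x = 60x(x - 2)(x + 3)(x + 4) = 0 at x ∈ {-4, -3, 0, 2}; ∂C/∂y = -6(y - 3) = 0 at y ∈ {3}.
The Hessian is diagonal: diag(C_xx, C_yy). Second derivatives: C_xx(-4)=-1440, C_xx(-3)=900, C_xx(0)=-1440, C_xx(2)=3600; C_yy(3)=-6.
Local maxima occur where both diagonal entries negative: (-4, 3), (0, 3). Count: 2.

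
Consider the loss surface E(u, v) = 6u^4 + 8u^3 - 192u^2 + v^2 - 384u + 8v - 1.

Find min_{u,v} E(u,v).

-2577

E(u,v) separates as P(u) + Q(v) − 1, so its minimum is min P + min Q − 1.
P'(u) = 24(u - 4)(u + 1)(u + 4) vanishes at u ∈ {-4, -1, 4}; Q'(v) = 2v + 8 vanishes at v ∈ {-4}.
Local minima of P (where P''>0): P(-4)=-512, P(4)=-2560. Local minima of Q: Q(-4)=-16.
So the global minimum of E is P(4) + Q(-4) − 1 = -2560 − 16 − 1 = -2577, attained at (4, -4).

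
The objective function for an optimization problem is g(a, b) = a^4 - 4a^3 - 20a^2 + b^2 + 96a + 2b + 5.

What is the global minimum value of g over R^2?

-275

g(a,b) separates as P(a) + Q(b) + 5, so its minimum is min P + min Q + 5.
P'(a) = 4(a - 4)(a - 2)(a + 3) vanishes at a ∈ {-3, 2, 4}; Q'(b) = 2b + 2 vanishes at b ∈ {-1}.
Local minima of P (where P''>0): P(-3)=-279, P(4)=64. Local minima of Q: Q(-1)=-1.
So the global minimum of g is P(-3) + Q(-1) + 5 = -279 − 1 + 5 = -275, attained at (-3, -1).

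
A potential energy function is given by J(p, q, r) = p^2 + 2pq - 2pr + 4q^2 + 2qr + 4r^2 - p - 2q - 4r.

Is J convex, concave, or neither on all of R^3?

convex

J is quadratic, so its Hessian is the constant matrix H = [[2, 2, -2], [2, 8, 2], [-2, 2, 8]].
Leading principal minors: 2, 12, 40.
All positive ⇒ H ≻ 0 ⇒ convex.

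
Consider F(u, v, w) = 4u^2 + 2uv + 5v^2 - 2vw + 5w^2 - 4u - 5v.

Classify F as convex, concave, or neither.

convex

F is quadratic, so its Hessian is the constant matrix H = [[8, 2, 0], [2, 10, -2], [0, -2, 10]].
Leading principal minors: 8, 76, 728.
All positive ⇒ H ≻ 0 ⇒ convex.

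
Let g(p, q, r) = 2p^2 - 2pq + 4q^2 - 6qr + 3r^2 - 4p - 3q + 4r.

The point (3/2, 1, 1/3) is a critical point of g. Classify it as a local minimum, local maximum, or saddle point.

The Hessian is constant: H = [[4, -2, 0], [-2, 8, -6], [0, -6, 6]].
Leading principal minors: Δ₁ = 4, Δ₂ = 28, Δ₃ = 24.
All leading minors are positive, so H is positive definite: a local minimum.

local minimum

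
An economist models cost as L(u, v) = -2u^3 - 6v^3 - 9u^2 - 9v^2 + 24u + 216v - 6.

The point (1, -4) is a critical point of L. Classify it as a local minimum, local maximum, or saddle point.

The mixed partial ∂²L/∂u∂v is 0, so the Hessian at any point is diag(L_uu, L_vv) = diag(-6(2u + 3), -18(2v + 1)).
At (1, -4): H = diag(-30, 126).
The eigenvalues have opposite signs, so H is indefinite: a saddle point.

saddle point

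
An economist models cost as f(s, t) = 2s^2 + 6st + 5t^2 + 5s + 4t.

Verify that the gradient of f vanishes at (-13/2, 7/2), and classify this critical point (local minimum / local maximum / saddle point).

∇f = (4s + 6t + 5, 6s + 10t + 4); substituting (-13/2, 7/2) gives ∇f = (0, 0), so (-13/2, 7/2) is indeed a critical point.
The Hessian of f is constant: H = [[4, 6], [6, 10]].
det(H) = 4·10 − 6² = 4.
det(H) > 0 and tr(H) = 14 > 0, so H is positive definite and the point is a local minimum.

local minimum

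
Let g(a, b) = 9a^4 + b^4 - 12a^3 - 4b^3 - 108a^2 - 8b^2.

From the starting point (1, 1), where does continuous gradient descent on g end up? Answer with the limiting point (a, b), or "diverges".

(3, 4)

g is separable, so gradient descent decouples: a follows -∂g/∂a, b follows -∂g/∂b.
∂g/∂a = 36a(a - 3)(a + 2); at a=1 this is -216, so a increases.
∂g/∂b = 4b(b - 4)(b + 1); at b=1 this is -24, so b increases.
a converges to its nearest critical value 3 (a local min of the a-part); b converges to 4. The iterate converges to (3, 4).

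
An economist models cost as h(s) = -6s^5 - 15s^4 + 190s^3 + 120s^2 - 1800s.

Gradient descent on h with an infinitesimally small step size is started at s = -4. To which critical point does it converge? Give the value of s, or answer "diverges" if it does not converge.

h'(s) = -30(s - 3)(s - 2)(s + 2)(s + 5), so h'(-4) = 2520.
Gradient descent moves in the -h' direction, i.e. s is decreasing.
The nearest critical point in that direction is s = -5, where h'' = 5040 > 0 (a local minimum). The iterate converges there.

-5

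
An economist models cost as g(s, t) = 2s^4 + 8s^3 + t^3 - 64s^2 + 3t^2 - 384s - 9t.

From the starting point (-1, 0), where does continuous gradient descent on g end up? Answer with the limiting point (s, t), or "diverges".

(4, 1)

g is separable, so gradient descent decouples: s follows -∂g/∂s, t follows -∂g/∂t.
∂g/∂s = 8(s - 4)(s + 3)(s + 4); at s=-1 this is -240, so s increases.
∂g/∂t = 3(t - 1)(t + 3); at t=0 this is -9, so t increases.
s converges to its nearest critical value 4 (a local min of the s-part); t converges to 1. The iterate converges to (4, 1).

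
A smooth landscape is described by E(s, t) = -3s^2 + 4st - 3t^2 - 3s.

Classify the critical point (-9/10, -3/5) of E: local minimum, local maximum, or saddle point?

The Hessian of E is constant: H = [[-6, 4], [4, -6]].
det(H) = (-6)·(-6) − 4² = 20.
det(H) > 0 and tr(H) = -12 < 0, so H is negative definite and the point is a local maximum.

local maximum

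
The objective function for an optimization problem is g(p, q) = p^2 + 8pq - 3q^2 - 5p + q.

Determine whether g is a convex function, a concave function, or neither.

neither

g is quadratic, so its Hessian is the constant matrix H = [[2, 8], [8, -6]].
det(H) = -76, tr(H) = -4.
det(H) < 0, so H is indefinite: neither convex nor concave.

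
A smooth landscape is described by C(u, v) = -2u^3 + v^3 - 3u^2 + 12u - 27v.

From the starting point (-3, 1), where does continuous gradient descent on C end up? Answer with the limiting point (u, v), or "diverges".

C is separable, so gradient descent decouples: u follows -∂C/∂u, v follows -∂C/∂v.
∂C/∂u = -6(u - 1)(u + 2); at u=-3 this is -24, so u increases.
∂C/∂v = 3(v - 3)(v + 3); at v=1 this is -24, so v increases.
u converges to its nearest critical value -2 (a local min of the u-part); v converges to 3. The iterate converges to (-2, 3).

(-2, 3)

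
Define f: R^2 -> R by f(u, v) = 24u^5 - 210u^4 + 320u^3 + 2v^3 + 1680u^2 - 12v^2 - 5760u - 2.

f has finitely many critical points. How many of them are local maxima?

f separates as a function of u plus a function of v, so ∇f=0 decouples.
∂f/∂u = 120(u - 4)(u - 3)(u - 2)(u + 2) = 0 at u ∈ {-2, 2, 3, 4}; ∂f/∂v = 6v(v - 4) = 0 at v ∈ {0, 4}.
The Hessian is diagonal: diag(f_uu, f_vv). Second derivatives: f_uu(-2)=-14400, f_uu(2)=960, f_uu(3)=-600, f_uu(4)=1440; f_vv(0)=-24, f_vv(4)=24.
Local maxima occur where both diagonal entries negative: (-2, 0), (3, 0). Count: 2.

2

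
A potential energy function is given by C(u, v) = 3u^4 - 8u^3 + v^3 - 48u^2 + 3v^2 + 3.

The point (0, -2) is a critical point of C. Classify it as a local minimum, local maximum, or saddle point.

The mixed partial ∂²C/∂u∂v is 0, so the Hessian at any point is diag(C_uu, C_vv) = diag(12(3u^2 - 4u - 8), 6(v + 1)).
At (0, -2): H = diag(-96, -6).
Both eigenvalues are negative, so H is negative definite: a local maximum.

local maximum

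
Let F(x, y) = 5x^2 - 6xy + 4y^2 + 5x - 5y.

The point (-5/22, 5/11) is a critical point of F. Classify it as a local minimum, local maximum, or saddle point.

local minimum

The Hessian of F is constant: H = [[10, -6], [-6, 8]].
det(H) = 10·8 − (-6)² = 44.
det(H) > 0 and tr(H) = 18 > 0, so H is positive definite and the point is a local minimum.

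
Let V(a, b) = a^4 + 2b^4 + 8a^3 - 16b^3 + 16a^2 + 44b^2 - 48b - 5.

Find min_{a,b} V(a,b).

-23

V(a,b) separates as P(a) + Q(b) − 5, so its minimum is min P + min Q − 5.
P'(a) = 4a(a + 2)(a + 4) vanishes at a ∈ {-4, -2, 0}; Q'(b) = 8(b - 3)(b - 2)(b - 1) vanishes at b ∈ {1, 2, 3}.
Local minima of P (where P''>0): P(-4)=0, P(0)=0. Local minima of Q: Q(1)=-18, Q(3)=-18.
So the global minimum of V is P(-4) + Q(1) − 5 = 0 − 18 − 5 = -23, attained at (-4, 1).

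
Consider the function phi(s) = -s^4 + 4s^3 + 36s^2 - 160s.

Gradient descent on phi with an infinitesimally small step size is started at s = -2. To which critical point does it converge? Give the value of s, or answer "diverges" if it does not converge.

phi'(s) = -4(s - 5)(s - 2)(s + 4), so phi'(-2) = -224.
Gradient descent moves in the -phi' direction, i.e. s is increasing.
The nearest critical point in that direction is s = 2, where phi'' = 72 > 0 (a local minimum). The iterate converges there.

2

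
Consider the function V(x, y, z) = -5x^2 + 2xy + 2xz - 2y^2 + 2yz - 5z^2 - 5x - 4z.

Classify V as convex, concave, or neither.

V is quadratic, so its Hessian is the constant matrix H = [[-10, 2, 2], [2, -4, 2], [2, 2, -10]].
Leading principal minors: -10, 36, -288.
Signs alternate −, +, − ⇒ H ≺ 0 ⇒ concave.

concave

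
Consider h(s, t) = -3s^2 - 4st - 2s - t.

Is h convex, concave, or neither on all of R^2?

neither

h is quadratic, so its Hessian is the constant matrix H = [[-6, -4], [-4, 0]].
det(H) = -16, tr(H) = -6.
det(H) < 0, so H is indefinite: neither convex nor concave.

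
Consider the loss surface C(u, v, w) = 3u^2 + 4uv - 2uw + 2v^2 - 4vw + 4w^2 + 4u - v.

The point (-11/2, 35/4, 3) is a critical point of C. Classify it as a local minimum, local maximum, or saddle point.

local minimum

The Hessian is constant: H = [[6, 4, -2], [4, 4, -4], [-2, -4, 8]].
Leading principal minors: Δ₁ = 6, Δ₂ = 8, Δ₃ = 16.
All leading minors are positive, so H is positive definite: a local minimum.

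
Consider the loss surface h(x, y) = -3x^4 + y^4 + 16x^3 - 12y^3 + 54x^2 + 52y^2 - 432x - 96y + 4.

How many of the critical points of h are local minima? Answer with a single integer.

h separates as a function of x plus a function of y, so ∇h=0 decouples.
∂h/∂x = -12(x - 4)(x - 3)(x + 3) = 0 at x ∈ {-3, 3, 4}; ∂h/∂y = 4(y - 4)(y - 3)(y - 2) = 0 at y ∈ {2, 3, 4}.
The Hessian is diagonal: diag(h_xx, h_yy). Second derivatives: h_xx(-3)=-504, h_xx(3)=72, h_xx(4)=-84; h_yy(2)=8, h_yy(3)=-4, h_yy(4)=8.
Local minima occur where both diagonal entries positive: (3, 2), (3, 4). Count: 2.

2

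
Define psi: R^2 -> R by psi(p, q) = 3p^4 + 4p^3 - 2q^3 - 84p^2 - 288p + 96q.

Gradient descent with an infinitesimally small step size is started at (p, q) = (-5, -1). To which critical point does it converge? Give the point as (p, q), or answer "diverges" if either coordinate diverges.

(-3, -4)

psi is separable, so gradient descent decouples: p follows -∂psi/∂p, q follows -∂psi/∂q.
∂psi/∂p = 12(p - 4)(p + 2)(p + 3); at p=-5 this is -648, so p increases.
∂psi/∂q = -6(q - 4)(q + 4); at q=-1 this is 90, so q decreases.
p converges to its nearest critical value -3 (a local min of the p-part); q converges to -4. The iterate converges to (-3, -4).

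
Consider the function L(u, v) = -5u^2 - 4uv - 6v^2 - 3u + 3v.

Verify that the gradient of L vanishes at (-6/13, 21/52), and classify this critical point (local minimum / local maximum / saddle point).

∇L = (-10u - 4v - 3, -4u - 12v + 3); substituting (-6/13, 21/52) gives ∇L = (0, 0), so (-6/13, 21/52) is indeed a critical point.
The Hessian of L is constant: H = [[-10, -4], [-4, -12]].
det(H) = (-10)·(-12) − (-4)² = 104.
det(H) > 0 and tr(H) = -22 < 0, so H is negative definite and the point is a local maximum.

local maximum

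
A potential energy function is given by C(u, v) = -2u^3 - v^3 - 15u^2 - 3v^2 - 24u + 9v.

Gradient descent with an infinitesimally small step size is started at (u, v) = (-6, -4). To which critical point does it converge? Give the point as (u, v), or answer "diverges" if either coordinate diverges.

C is separable, so gradient descent decouples: u follows -∂C/∂u, v follows -∂C/∂v.
∂C/∂u = -6(u + 1)(u + 4); at u=-6 this is -60, so u increases.
∂C/∂v = -3(v - 1)(v + 3); at v=-4 this is -15, so v increases.
u converges to its nearest critical value -4 (a local min of the u-part); v converges to -3. The iterate converges to (-4, -3).

(-4, -3)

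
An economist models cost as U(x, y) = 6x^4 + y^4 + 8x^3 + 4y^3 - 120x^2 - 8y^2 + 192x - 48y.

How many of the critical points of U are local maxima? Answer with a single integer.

1

U separates as a function of x plus a function of y, so ∇U=0 decouples.
∂U/∂x = 24(x - 2)(x - 1)(x + 4) = 0 at x ∈ {-4, 1, 2}; ∂U/∂y = 4(y - 2)(y + 2)(y + 3) = 0 at y ∈ {-3, -2, 2}.
The Hessian is diagonal: diag(U_xx, U_yy). Second derivatives: U_xx(-4)=720, U_xx(1)=-120, U_xx(2)=144; U_yy(-3)=20, U_yy(-2)=-16, U_yy(2)=80.
Local maxima occur where both diagonal entries negative: (1, -2). Count: 1.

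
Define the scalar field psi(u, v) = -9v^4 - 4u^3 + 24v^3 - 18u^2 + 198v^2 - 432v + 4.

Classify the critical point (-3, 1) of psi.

The mixed partial ∂²psi/∂u∂v is 0, so the Hessian at any point is diag(psi_uu, psi_vv) = diag(-12(2u + 3), 36(-3v^2 + 4v + 11)).
At (-3, 1): H = diag(36, 432).
Both eigenvalues are positive, so H is positive definite: a local minimum.

local minimum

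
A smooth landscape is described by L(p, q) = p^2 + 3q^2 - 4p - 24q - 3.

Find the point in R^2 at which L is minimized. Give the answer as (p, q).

(2, 4)

L(p,q) separates as A(p) + B(q) − 3, so its minimum is min A + min B − 3.
A'(p) = 2p - 4 vanishes at p ∈ {2}; B'(q) = 6q - 24 vanishes at q ∈ {4}.
Local minima of A (where A''>0): A(2)=-4. Local minima of B: B(4)=-48.
So the global minimum of L is A(2) + B(4) − 3 = -4 − 48 − 3 = -55, attained at (2, 4).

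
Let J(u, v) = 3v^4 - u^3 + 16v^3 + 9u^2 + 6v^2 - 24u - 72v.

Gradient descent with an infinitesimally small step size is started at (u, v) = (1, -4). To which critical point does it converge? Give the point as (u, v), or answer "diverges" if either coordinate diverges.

J is separable, so gradient descent decouples: u follows -∂J/∂u, v follows -∂J/∂v.
∂J/∂u = -3(u - 4)(u - 2); at u=1 this is -9, so u increases.
∂J/∂v = 12(v - 1)(v + 2)(v + 3); at v=-4 this is -120, so v increases.
u converges to its nearest critical value 2 (a local min of the u-part); v converges to -3. The iterate converges to (2, -3).

(2, -3)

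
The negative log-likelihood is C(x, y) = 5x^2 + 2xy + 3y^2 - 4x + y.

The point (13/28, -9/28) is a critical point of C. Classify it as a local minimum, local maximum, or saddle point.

The Hessian of C is constant: H = [[10, 2], [2, 6]].
det(H) = 10·6 − 2² = 56.
det(H) > 0 and tr(H) = 16 > 0, so H is positive definite and the point is a local minimum.

local minimum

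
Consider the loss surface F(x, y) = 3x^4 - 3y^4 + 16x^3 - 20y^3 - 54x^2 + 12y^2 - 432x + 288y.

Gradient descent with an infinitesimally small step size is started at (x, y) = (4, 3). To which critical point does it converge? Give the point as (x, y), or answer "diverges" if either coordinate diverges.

diverges

F is separable, so gradient descent decouples: x follows -∂F/∂x, y follows -∂F/∂y.
∂F/∂x = 12(x - 3)(x + 3)(x + 4); at x=4 this is 672, so x decreases.
∂F/∂y = -12(y - 2)(y + 3)(y + 4); at y=3 this is -504, so y increases.
The y-coordinate has no critical point in that direction and runs off to infinity.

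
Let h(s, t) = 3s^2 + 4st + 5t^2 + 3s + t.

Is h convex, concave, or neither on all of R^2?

h is quadratic, so its Hessian is the constant matrix H = [[6, 4], [4, 10]].
det(H) = 44, tr(H) = 16.
det(H) > 0 and tr(H) > 0, so H is positive definite everywhere: convex.

convex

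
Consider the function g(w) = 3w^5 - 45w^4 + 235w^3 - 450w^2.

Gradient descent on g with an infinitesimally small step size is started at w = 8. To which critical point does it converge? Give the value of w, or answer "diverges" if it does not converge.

5

g'(w) = 15w(w - 5)(w - 4)(w - 3), so g'(8) = 7200.
Gradient descent moves in the -g' direction, i.e. w is decreasing.
The nearest critical point in that direction is w = 5, where g'' = 150 > 0 (a local minimum). The iterate converges there.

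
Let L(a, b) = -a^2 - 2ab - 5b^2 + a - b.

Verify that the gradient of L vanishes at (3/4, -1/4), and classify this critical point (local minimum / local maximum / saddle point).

local maximum

∇L = (-2a - 2b + 1, -2a - 10b - 1); substituting (3/4, -1/4) gives ∇L = (0, 0), so (3/4, -1/4) is indeed a critical point.
The Hessian of L is constant: H = [[-2, -2], [-2, -10]].
det(H) = (-2)·(-10) − (-2)² = 16.
det(H) > 0 and tr(H) = -12 < 0, so H is negative definite and the point is a local maximum.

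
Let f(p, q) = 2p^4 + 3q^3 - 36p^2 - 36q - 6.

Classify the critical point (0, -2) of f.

The mixed partial ∂²f/∂p∂q is 0, so the Hessian at any point is diag(f_pp, f_qq) = diag(24(p^2 - 3), 18q).
At (0, -2): H = diag(-72, -36).
Both eigenvalues are negative, so H is negative definite: a local maximum.

local maximum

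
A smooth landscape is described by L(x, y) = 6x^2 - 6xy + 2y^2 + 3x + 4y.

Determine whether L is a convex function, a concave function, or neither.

convex

L is quadratic, so its Hessian is the constant matrix H = [[12, -6], [-6, 4]].
det(H) = 12, tr(H) = 16.
det(H) > 0 and tr(H) > 0, so H is positive definite everywhere: convex.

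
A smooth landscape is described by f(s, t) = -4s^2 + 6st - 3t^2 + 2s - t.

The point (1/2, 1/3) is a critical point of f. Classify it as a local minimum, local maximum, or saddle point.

The Hessian of f is constant: H = [[-8, 6], [6, -6]].
det(H) = (-8)·(-6) − 6² = 12.
det(H) > 0 and tr(H) = -14 < 0, so H is negative definite and the point is a local maximum.

local maximum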